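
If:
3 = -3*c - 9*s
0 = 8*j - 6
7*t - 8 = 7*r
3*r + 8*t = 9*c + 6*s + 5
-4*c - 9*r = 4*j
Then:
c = 156/749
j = 3/4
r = -319/749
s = -905/2247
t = 537/749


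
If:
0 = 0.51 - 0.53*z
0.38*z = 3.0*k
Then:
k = 0.12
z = 0.96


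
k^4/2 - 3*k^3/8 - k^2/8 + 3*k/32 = k*(k/2 + 1/4)*(k - 3/4)*(k - 1/2)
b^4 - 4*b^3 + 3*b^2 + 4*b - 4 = (b - 2)^2*(b - 1)*(b + 1)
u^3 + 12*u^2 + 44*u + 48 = (u + 2)*(u + 4)*(u + 6)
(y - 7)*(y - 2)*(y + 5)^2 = y^4 + y^3 - 51*y^2 - 85*y + 350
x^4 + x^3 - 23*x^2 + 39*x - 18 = (x - 3)*(x - 1)^2*(x + 6)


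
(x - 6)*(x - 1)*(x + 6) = x^3 - x^2 - 36*x + 36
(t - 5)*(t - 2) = t^2 - 7*t + 10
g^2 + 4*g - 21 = (g - 3)*(g + 7)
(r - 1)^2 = r^2 - 2*r + 1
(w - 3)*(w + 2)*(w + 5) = w^3 + 4*w^2 - 11*w - 30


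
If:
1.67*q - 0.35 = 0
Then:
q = 0.21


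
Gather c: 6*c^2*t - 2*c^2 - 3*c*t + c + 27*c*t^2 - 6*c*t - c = c^2*(6*t - 2) + c*(27*t^2 - 9*t)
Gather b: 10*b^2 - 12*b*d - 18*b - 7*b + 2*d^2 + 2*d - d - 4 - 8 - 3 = 10*b^2 + b*(-12*d - 25) + 2*d^2 + d - 15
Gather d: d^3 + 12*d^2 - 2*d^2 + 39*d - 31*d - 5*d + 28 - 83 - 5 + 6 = d^3 + 10*d^2 + 3*d - 54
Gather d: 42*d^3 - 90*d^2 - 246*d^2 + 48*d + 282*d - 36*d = 42*d^3 - 336*d^2 + 294*d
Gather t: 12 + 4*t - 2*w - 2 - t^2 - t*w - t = -t^2 + t*(3 - w) - 2*w + 10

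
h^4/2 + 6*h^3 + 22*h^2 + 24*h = h*(h/2 + 1)*(h + 4)*(h + 6)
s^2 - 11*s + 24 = (s - 8)*(s - 3)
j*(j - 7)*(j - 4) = j^3 - 11*j^2 + 28*j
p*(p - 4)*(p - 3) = p^3 - 7*p^2 + 12*p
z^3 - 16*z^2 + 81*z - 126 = (z - 7)*(z - 6)*(z - 3)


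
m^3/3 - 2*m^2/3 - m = m*(m/3 + 1/3)*(m - 3)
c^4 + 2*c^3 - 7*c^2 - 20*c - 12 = (c - 3)*(c + 1)*(c + 2)^2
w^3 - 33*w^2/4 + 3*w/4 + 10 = (w - 8)*(w - 5/4)*(w + 1)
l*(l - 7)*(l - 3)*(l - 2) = l^4 - 12*l^3 + 41*l^2 - 42*l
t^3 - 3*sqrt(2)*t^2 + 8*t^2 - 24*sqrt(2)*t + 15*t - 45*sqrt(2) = (t + 3)*(t + 5)*(t - 3*sqrt(2))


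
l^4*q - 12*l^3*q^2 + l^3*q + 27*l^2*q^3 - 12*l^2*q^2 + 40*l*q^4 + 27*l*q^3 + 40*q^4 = (l - 8*q)*(l - 5*q)*(l + q)*(l*q + q)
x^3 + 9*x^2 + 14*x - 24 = (x - 1)*(x + 4)*(x + 6)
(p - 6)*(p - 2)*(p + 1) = p^3 - 7*p^2 + 4*p + 12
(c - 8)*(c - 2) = c^2 - 10*c + 16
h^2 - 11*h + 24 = (h - 8)*(h - 3)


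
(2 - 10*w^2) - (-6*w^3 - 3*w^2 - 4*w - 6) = 6*w^3 - 7*w^2 + 4*w + 8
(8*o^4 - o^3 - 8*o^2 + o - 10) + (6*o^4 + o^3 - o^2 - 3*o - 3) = 14*o^4 - 9*o^2 - 2*o - 13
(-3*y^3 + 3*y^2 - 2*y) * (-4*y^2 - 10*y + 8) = 12*y^5 + 18*y^4 - 46*y^3 + 44*y^2 - 16*y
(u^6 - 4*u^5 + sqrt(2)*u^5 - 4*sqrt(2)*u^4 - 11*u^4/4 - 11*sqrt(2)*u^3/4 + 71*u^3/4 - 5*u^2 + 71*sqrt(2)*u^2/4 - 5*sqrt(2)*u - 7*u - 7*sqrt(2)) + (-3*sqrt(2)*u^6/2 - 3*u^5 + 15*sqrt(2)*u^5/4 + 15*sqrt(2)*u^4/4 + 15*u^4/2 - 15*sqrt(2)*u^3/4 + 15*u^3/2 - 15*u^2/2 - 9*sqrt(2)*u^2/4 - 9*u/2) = -3*sqrt(2)*u^6/2 + u^6 - 7*u^5 + 19*sqrt(2)*u^5/4 - sqrt(2)*u^4/4 + 19*u^4/4 - 13*sqrt(2)*u^3/2 + 101*u^3/4 - 25*u^2/2 + 31*sqrt(2)*u^2/2 - 23*u/2 - 5*sqrt(2)*u - 7*sqrt(2)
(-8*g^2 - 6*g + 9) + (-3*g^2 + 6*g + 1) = 10 - 11*g^2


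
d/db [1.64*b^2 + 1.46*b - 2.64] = 3.28*b + 1.46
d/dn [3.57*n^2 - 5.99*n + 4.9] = 7.14*n - 5.99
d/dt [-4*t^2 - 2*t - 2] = -8*t - 2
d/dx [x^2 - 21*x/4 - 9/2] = 2*x - 21/4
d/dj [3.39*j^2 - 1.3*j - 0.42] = 6.78*j - 1.3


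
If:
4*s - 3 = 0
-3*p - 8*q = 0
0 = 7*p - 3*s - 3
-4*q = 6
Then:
No Solution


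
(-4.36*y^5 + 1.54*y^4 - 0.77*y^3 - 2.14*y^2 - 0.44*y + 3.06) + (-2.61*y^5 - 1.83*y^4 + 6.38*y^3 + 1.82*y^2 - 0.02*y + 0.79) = -6.97*y^5 - 0.29*y^4 + 5.61*y^3 - 0.32*y^2 - 0.46*y + 3.85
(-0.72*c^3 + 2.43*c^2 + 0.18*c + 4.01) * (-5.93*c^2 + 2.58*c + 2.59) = 4.2696*c^5 - 16.2675*c^4 + 3.3372*c^3 - 17.0212*c^2 + 10.812*c + 10.3859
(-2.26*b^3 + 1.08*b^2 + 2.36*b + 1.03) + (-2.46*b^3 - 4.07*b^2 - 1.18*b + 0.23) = -4.72*b^3 - 2.99*b^2 + 1.18*b + 1.26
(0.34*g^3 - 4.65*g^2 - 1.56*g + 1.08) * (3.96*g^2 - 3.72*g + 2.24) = 1.3464*g^5 - 19.6788*g^4 + 11.882*g^3 - 0.336000000000001*g^2 - 7.512*g + 2.4192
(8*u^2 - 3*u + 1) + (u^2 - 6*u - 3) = 9*u^2 - 9*u - 2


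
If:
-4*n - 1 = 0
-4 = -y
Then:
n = -1/4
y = 4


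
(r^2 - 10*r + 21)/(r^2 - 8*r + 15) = (r - 7)/(r - 5)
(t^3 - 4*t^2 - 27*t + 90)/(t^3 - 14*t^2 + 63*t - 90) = (t + 5)/(t - 5)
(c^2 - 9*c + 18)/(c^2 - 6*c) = (c - 3)/c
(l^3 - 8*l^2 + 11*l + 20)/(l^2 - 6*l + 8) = (l^2 - 4*l - 5)/(l - 2)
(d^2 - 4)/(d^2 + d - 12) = (d^2 - 4)/(d^2 + d - 12)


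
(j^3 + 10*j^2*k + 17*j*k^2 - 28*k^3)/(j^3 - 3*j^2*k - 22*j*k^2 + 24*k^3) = (j + 7*k)/(j - 6*k)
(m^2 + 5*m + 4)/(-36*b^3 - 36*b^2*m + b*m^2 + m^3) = (-m^2 - 5*m - 4)/(36*b^3 + 36*b^2*m - b*m^2 - m^3)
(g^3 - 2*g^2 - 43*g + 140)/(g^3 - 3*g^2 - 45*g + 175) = (g - 4)/(g - 5)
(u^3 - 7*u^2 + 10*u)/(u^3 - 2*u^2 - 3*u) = (-u^2 + 7*u - 10)/(-u^2 + 2*u + 3)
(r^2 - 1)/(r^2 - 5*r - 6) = (r - 1)/(r - 6)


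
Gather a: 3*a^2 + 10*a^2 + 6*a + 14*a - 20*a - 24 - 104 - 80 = 13*a^2 - 208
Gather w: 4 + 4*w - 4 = 4*w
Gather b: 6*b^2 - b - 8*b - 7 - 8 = 6*b^2 - 9*b - 15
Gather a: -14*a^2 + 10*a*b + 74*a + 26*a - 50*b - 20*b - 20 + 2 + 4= -14*a^2 + a*(10*b + 100) - 70*b - 14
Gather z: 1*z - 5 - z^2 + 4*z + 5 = -z^2 + 5*z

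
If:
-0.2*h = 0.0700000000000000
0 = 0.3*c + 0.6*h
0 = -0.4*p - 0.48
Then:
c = 0.70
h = -0.35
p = -1.20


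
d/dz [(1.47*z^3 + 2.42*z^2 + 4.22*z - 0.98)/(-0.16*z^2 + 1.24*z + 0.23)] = (-0.2352*z^4 + 3.6456*z^3 + 4.6903*z^2 + 0.7996*z + 2.1858)/(0.0256*z^4 - 0.3968*z^3 + 1.464*z^2 + 0.5704*z + 0.0529)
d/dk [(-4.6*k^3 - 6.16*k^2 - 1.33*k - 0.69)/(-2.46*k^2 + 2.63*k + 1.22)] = (11.316*k^4 - 24.196*k^3 - 36.3086*k^2 - 18.4252*k + 0.1921)/(6.0516*k^4 - 12.9396*k^3 + 0.914499999999999*k^2 + 6.4172*k + 1.4884)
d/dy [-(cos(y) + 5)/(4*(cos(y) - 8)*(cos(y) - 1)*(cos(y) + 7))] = (-2*cos(y)^3 - 13*cos(y)^2 + 20*cos(y) + 331)*sin(y)/(4*(cos(y) - 8)^2*(cos(y) - 1)^2*(cos(y) + 7)^2)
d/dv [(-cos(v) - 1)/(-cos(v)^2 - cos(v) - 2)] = (-sin(v)^2 + 2*cos(v))*sin(v)/(cos(v)^2 + cos(v) + 2)^2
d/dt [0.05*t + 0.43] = 0.0500000000000000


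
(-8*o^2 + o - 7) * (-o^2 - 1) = 8*o^4 - o^3 + 15*o^2 - o + 7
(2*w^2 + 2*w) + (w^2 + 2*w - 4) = 3*w^2 + 4*w - 4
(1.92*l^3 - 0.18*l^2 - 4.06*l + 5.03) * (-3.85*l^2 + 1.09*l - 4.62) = -7.392*l^5 + 2.7858*l^4 + 6.5644*l^3 - 22.9593*l^2 + 24.2399*l - 23.2386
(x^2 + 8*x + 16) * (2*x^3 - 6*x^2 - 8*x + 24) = 2*x^5 + 10*x^4 - 24*x^3 - 136*x^2 + 64*x + 384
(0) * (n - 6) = 0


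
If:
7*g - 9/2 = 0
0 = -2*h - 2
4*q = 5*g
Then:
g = 9/14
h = -1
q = 45/56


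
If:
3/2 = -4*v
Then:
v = -3/8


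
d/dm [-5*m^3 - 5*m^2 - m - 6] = -15*m^2 - 10*m - 1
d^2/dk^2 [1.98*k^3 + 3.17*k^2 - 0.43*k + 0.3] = 11.88*k + 6.34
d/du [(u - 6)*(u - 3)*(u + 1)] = 3*u^2 - 16*u + 9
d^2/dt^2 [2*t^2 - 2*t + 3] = 4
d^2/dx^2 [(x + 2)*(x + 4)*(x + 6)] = 6*x + 24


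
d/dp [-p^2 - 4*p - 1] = -2*p - 4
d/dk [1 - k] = -1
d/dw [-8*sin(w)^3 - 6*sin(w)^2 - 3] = -12*(2*sin(w) + 1)*sin(w)*cos(w)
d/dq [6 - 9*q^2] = -18*q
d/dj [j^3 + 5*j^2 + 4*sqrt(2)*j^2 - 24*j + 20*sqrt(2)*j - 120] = 3*j^2 + 10*j + 8*sqrt(2)*j - 24 + 20*sqrt(2)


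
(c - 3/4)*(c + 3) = c^2 + 9*c/4 - 9/4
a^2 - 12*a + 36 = (a - 6)^2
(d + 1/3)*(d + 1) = d^2 + 4*d/3 + 1/3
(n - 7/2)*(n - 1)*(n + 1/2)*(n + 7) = n^4 + 3*n^3 - 107*n^2/4 + 21*n/2 + 49/4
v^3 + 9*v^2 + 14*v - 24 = (v - 1)*(v + 4)*(v + 6)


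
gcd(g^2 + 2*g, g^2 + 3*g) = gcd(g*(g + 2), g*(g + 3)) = g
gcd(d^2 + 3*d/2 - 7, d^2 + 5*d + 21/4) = d + 7/2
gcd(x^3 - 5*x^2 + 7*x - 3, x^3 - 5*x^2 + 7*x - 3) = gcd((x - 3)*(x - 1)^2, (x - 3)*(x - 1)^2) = x^3 - 5*x^2 + 7*x - 3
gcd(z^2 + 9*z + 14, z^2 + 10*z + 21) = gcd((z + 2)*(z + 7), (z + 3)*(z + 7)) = z + 7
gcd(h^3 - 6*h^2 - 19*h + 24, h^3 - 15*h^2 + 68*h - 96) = h - 8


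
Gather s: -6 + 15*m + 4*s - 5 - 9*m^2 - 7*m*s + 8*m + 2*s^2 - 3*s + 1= -9*m^2 + 23*m + 2*s^2 + s*(1 - 7*m) - 10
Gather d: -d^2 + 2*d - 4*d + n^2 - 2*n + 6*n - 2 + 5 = -d^2 - 2*d + n^2 + 4*n + 3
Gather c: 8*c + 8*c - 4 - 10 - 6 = 16*c - 20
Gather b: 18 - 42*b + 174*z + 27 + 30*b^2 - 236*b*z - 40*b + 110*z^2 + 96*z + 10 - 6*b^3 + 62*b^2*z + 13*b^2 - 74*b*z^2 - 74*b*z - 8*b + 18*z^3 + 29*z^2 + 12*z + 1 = -6*b^3 + b^2*(62*z + 43) + b*(-74*z^2 - 310*z - 90) + 18*z^3 + 139*z^2 + 282*z + 56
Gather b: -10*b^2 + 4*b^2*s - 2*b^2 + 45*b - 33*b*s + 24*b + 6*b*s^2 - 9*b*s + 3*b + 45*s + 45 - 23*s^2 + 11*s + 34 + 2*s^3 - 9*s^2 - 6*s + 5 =b^2*(4*s - 12) + b*(6*s^2 - 42*s + 72) + 2*s^3 - 32*s^2 + 50*s + 84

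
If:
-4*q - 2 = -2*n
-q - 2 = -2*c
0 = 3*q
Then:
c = 1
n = 1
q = 0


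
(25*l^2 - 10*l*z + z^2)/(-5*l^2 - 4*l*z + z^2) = (-5*l + z)/(l + z)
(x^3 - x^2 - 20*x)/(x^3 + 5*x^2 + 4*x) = (x - 5)/(x + 1)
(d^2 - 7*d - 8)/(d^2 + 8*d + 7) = (d - 8)/(d + 7)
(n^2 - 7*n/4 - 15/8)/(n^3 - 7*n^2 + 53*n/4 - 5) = (4*n + 3)/(2*(2*n^2 - 9*n + 4))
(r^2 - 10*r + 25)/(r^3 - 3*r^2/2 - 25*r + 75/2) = 2*(r - 5)/(2*r^2 + 7*r - 15)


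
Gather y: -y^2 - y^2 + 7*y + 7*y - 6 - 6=-2*y^2 + 14*y - 12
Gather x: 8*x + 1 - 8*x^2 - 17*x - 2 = -8*x^2 - 9*x - 1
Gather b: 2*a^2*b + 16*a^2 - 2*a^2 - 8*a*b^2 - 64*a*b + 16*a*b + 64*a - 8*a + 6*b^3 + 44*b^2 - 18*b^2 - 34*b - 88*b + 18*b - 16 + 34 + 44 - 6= 14*a^2 + 56*a + 6*b^3 + b^2*(26 - 8*a) + b*(2*a^2 - 48*a - 104) + 56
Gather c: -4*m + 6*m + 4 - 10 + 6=2*m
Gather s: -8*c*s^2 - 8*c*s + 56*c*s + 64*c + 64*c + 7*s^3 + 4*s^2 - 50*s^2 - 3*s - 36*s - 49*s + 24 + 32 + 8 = 128*c + 7*s^3 + s^2*(-8*c - 46) + s*(48*c - 88) + 64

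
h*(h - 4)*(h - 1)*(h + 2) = h^4 - 3*h^3 - 6*h^2 + 8*h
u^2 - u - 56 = (u - 8)*(u + 7)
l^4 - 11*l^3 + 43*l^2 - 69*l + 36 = (l - 4)*(l - 3)^2*(l - 1)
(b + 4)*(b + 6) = b^2 + 10*b + 24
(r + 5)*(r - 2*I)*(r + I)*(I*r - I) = I*r^4 + r^3 + 4*I*r^3 + 4*r^2 - 3*I*r^2 - 5*r + 8*I*r - 10*I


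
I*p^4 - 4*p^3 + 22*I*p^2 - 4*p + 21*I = (p - 3*I)*(p + I)*(p + 7*I)*(I*p + 1)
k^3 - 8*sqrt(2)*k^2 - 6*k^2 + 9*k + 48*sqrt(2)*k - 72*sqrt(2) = (k - 3)^2*(k - 8*sqrt(2))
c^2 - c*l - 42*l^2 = (c - 7*l)*(c + 6*l)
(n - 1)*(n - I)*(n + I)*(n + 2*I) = n^4 - n^3 + 2*I*n^3 + n^2 - 2*I*n^2 - n + 2*I*n - 2*I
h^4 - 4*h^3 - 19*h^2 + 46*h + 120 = (h - 5)*(h - 4)*(h + 2)*(h + 3)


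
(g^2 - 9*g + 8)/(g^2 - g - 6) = (-g^2 + 9*g - 8)/(-g^2 + g + 6)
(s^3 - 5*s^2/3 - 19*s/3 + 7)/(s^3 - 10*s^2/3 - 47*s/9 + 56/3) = 3*(s - 1)/(3*s - 8)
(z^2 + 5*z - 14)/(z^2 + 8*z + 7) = (z - 2)/(z + 1)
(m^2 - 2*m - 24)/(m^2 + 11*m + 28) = (m - 6)/(m + 7)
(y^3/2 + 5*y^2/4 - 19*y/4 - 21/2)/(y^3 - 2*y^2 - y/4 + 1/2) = (2*y^3 + 5*y^2 - 19*y - 42)/(4*y^3 - 8*y^2 - y + 2)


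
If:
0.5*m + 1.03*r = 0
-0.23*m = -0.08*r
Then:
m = 0.00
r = 0.00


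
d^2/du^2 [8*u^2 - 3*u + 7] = 16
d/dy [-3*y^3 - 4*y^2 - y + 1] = -9*y^2 - 8*y - 1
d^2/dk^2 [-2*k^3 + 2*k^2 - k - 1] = 4 - 12*k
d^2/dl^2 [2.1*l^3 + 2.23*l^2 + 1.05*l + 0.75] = 12.6*l + 4.46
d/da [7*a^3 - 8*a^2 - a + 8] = 21*a^2 - 16*a - 1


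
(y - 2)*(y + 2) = y^2 - 4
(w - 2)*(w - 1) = w^2 - 3*w + 2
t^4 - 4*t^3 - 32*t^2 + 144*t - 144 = (t - 6)*(t - 2)^2*(t + 6)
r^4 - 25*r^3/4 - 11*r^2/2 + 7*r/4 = r*(r - 7)*(r - 1/4)*(r + 1)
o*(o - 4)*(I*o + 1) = I*o^3 + o^2 - 4*I*o^2 - 4*o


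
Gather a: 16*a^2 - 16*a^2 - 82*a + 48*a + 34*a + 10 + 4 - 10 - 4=0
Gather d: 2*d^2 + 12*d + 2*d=2*d^2 + 14*d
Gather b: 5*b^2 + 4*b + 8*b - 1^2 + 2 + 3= 5*b^2 + 12*b + 4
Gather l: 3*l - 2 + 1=3*l - 1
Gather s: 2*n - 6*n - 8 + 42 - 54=-4*n - 20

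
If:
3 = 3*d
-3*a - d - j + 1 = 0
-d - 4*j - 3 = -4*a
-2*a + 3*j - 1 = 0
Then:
No Solution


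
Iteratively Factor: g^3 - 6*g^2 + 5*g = (g - 5)*(g^2 - g) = g*(g - 5)*(g - 1)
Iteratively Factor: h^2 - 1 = (h - 1)*(h + 1)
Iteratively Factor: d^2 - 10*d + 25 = (d - 5)*(d - 5)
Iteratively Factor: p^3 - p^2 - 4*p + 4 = (p + 2)*(p^2 - 3*p + 2) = (p - 1)*(p + 2)*(p - 2)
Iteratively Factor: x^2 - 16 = (x + 4)*(x - 4)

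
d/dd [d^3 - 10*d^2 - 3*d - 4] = 3*d^2 - 20*d - 3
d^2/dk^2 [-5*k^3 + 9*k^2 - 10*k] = 18 - 30*k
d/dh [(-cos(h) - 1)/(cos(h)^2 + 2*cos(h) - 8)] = (sin(h)^2 - 2*cos(h) - 11)*sin(h)/(cos(h)^2 + 2*cos(h) - 8)^2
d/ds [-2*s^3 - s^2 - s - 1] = -6*s^2 - 2*s - 1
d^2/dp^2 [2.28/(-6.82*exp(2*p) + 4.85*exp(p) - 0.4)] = (-2.28*(13.64*exp(p) - 4.85)*(27.28*exp(p) - 9.7)*exp(p) + (62.1984*exp(p) - 11.058)*(6.82*exp(2*p) - 4.85*exp(p) + 0.4))*exp(p)/(6.82*exp(2*p) - 4.85*exp(p) + 0.4)^3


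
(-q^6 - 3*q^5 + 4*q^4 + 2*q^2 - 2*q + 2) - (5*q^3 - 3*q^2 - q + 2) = -q^6 - 3*q^5 + 4*q^4 - 5*q^3 + 5*q^2 - q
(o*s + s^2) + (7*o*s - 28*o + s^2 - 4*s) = 8*o*s - 28*o + 2*s^2 - 4*s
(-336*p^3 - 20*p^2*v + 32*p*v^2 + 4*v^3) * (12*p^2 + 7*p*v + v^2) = -4032*p^5 - 2592*p^4*v - 92*p^3*v^2 + 252*p^2*v^3 + 60*p*v^4 + 4*v^5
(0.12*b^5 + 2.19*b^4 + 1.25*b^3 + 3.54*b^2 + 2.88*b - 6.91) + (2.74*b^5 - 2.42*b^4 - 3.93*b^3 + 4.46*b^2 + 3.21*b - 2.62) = 2.86*b^5 - 0.23*b^4 - 2.68*b^3 + 8.0*b^2 + 6.09*b - 9.53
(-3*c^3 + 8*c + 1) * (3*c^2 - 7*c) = -9*c^5 + 21*c^4 + 24*c^3 - 53*c^2 - 7*c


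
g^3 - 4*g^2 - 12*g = g*(g - 6)*(g + 2)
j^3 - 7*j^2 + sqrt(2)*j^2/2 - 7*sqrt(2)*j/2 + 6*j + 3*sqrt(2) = (j - 6)*(j - 1)*(j + sqrt(2)/2)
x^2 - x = x*(x - 1)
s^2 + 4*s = s*(s + 4)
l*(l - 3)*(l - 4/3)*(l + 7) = l^4 + 8*l^3/3 - 79*l^2/3 + 28*l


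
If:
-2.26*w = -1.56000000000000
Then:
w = 0.69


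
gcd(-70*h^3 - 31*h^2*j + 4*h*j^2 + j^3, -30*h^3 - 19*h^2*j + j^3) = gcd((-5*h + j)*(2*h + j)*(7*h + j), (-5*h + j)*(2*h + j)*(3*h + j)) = 10*h^2 + 3*h*j - j^2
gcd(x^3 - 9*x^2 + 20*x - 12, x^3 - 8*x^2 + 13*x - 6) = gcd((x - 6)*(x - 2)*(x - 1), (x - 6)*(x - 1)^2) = x^2 - 7*x + 6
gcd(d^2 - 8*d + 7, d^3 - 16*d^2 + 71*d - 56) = d^2 - 8*d + 7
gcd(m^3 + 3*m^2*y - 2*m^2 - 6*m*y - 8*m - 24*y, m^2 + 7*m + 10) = m + 2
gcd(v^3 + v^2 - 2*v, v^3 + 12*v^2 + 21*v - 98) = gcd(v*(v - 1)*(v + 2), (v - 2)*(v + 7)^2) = 1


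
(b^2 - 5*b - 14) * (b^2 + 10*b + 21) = b^4 + 5*b^3 - 43*b^2 - 245*b - 294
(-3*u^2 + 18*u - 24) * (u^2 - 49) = -3*u^4 + 18*u^3 + 123*u^2 - 882*u + 1176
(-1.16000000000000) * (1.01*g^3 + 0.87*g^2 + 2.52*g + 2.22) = -1.1716*g^3 - 1.0092*g^2 - 2.9232*g - 2.5752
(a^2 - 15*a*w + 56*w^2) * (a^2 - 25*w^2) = a^4 - 15*a^3*w + 31*a^2*w^2 + 375*a*w^3 - 1400*w^4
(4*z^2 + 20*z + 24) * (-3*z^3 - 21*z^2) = -12*z^5 - 144*z^4 - 492*z^3 - 504*z^2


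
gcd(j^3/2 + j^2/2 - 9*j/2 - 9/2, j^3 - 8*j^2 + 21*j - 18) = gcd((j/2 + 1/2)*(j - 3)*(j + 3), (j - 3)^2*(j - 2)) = j - 3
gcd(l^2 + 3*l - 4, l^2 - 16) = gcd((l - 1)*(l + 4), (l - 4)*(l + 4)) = l + 4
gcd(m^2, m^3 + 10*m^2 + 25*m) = m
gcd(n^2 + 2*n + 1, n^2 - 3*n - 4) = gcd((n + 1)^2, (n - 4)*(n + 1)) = n + 1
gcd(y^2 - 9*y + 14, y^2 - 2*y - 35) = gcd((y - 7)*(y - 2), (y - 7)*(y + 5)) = y - 7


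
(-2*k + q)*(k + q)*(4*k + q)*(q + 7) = -8*k^3*q - 56*k^3 - 6*k^2*q^2 - 42*k^2*q + 3*k*q^3 + 21*k*q^2 + q^4 + 7*q^3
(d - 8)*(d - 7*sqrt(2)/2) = d^2 - 8*d - 7*sqrt(2)*d/2 + 28*sqrt(2)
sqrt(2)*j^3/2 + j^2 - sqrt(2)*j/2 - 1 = (j - 1)*(j + 1)*(sqrt(2)*j/2 + 1)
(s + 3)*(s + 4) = s^2 + 7*s + 12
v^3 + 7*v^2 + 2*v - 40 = (v - 2)*(v + 4)*(v + 5)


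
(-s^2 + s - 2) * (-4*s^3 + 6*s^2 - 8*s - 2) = 4*s^5 - 10*s^4 + 22*s^3 - 18*s^2 + 14*s + 4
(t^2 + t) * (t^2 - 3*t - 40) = t^4 - 2*t^3 - 43*t^2 - 40*t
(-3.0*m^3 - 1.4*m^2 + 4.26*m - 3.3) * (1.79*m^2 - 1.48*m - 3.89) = -5.37*m^5 + 1.934*m^4 + 21.3674*m^3 - 6.7658*m^2 - 11.6874*m + 12.837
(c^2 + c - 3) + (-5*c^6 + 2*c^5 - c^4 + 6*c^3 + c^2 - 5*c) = -5*c^6 + 2*c^5 - c^4 + 6*c^3 + 2*c^2 - 4*c - 3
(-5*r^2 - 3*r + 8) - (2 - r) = -5*r^2 - 2*r + 6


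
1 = 1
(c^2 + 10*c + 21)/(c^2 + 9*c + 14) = (c + 3)/(c + 2)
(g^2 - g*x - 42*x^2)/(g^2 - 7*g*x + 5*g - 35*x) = (g + 6*x)/(g + 5)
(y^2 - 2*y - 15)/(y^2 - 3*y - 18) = (y - 5)/(y - 6)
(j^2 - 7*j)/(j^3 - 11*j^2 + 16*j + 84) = j/(j^2 - 4*j - 12)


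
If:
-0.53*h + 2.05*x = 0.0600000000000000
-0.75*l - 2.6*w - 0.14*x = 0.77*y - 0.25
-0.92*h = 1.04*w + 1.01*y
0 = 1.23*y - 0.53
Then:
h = 3.86792452830189*x - 0.113207547169811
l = 11.6749685534591*x + 0.994456204939408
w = -3.42162554426705*x - 0.318319527534898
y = 0.43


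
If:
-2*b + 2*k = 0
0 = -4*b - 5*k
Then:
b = 0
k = 0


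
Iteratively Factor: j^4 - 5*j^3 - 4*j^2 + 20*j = (j - 2)*(j^3 - 3*j^2 - 10*j) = j*(j - 2)*(j^2 - 3*j - 10) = j*(j - 2)*(j + 2)*(j - 5)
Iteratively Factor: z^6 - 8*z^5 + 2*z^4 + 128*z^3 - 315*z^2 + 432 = (z + 1)*(z^5 - 9*z^4 + 11*z^3 + 117*z^2 - 432*z + 432) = (z + 1)*(z + 4)*(z^4 - 13*z^3 + 63*z^2 - 135*z + 108) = (z - 3)*(z + 1)*(z + 4)*(z^3 - 10*z^2 + 33*z - 36) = (z - 3)^2*(z + 1)*(z + 4)*(z^2 - 7*z + 12) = (z - 3)^3*(z + 1)*(z + 4)*(z - 4)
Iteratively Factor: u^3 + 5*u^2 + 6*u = (u + 3)*(u^2 + 2*u) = (u + 2)*(u + 3)*(u)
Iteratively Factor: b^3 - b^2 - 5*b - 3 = (b + 1)*(b^2 - 2*b - 3) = (b + 1)^2*(b - 3)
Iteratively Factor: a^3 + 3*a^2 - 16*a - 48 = (a - 4)*(a^2 + 7*a + 12) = (a - 4)*(a + 3)*(a + 4)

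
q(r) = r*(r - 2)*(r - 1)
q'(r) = r*(r - 2) + r*(r - 1) + (r - 2)*(r - 1) = 3*r^2 - 6*r + 2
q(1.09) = -0.09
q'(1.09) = -0.98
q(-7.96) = -710.36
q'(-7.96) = 239.84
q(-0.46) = -1.65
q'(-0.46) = 5.39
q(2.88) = 4.76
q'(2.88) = 9.60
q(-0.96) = -5.57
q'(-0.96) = 10.52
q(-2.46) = -37.96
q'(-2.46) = 34.91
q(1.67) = -0.37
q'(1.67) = 0.35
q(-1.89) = -21.25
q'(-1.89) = 24.06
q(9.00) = 504.00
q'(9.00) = 191.00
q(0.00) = 0.00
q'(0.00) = 2.00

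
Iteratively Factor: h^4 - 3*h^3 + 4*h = (h)*(h^3 - 3*h^2 + 4) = h*(h + 1)*(h^2 - 4*h + 4) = h*(h - 2)*(h + 1)*(h - 2)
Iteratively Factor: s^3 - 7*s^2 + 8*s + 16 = (s + 1)*(s^2 - 8*s + 16) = (s - 4)*(s + 1)*(s - 4)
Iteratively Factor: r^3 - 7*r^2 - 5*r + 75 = (r - 5)*(r^2 - 2*r - 15) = (r - 5)^2*(r + 3)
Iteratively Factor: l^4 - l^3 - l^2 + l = (l)*(l^3 - l^2 - l + 1) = l*(l - 1)*(l^2 - 1) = l*(l - 1)*(l + 1)*(l - 1)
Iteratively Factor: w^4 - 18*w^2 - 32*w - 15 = (w + 1)*(w^3 - w^2 - 17*w - 15) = (w + 1)^2*(w^2 - 2*w - 15) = (w + 1)^2*(w + 3)*(w - 5)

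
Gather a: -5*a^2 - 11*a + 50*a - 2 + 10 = -5*a^2 + 39*a + 8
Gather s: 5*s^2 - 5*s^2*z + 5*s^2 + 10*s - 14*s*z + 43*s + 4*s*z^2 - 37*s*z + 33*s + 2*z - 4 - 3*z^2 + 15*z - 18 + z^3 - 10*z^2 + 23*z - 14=s^2*(10 - 5*z) + s*(4*z^2 - 51*z + 86) + z^3 - 13*z^2 + 40*z - 36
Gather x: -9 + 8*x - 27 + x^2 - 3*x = x^2 + 5*x - 36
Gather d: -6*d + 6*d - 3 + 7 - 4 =0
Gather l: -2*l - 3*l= -5*l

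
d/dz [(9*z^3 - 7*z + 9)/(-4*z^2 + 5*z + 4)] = (-36*z^4 + 90*z^3 + 80*z^2 + 72*z - 73)/(16*z^4 - 40*z^3 - 7*z^2 + 40*z + 16)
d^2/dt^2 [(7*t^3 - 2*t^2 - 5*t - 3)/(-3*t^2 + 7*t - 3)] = 2*(-193*t^3 + 468*t^2 - 513*t + 243)/(27*t^6 - 189*t^5 + 522*t^4 - 721*t^3 + 522*t^2 - 189*t + 27)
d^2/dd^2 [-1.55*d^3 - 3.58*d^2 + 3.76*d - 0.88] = -9.3*d - 7.16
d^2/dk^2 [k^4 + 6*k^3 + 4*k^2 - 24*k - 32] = 12*k^2 + 36*k + 8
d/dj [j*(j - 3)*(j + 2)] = 3*j^2 - 2*j - 6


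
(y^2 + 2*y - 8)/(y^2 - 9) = (y^2 + 2*y - 8)/(y^2 - 9)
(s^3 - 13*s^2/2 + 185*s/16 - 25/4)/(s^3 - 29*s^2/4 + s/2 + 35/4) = (s^2 - 21*s/4 + 5)/(s^2 - 6*s - 7)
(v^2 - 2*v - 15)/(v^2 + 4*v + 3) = (v - 5)/(v + 1)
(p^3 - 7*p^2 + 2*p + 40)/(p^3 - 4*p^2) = 1 - 3/p - 10/p^2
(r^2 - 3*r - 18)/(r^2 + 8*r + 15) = (r - 6)/(r + 5)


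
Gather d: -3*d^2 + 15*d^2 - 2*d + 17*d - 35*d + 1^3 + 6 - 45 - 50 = 12*d^2 - 20*d - 88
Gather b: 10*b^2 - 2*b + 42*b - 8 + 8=10*b^2 + 40*b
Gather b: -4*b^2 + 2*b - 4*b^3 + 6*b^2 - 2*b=-4*b^3 + 2*b^2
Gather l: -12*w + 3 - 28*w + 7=10 - 40*w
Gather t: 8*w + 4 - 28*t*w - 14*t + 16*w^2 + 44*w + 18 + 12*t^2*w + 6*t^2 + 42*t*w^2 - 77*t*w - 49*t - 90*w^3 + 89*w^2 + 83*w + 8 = t^2*(12*w + 6) + t*(42*w^2 - 105*w - 63) - 90*w^3 + 105*w^2 + 135*w + 30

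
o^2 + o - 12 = (o - 3)*(o + 4)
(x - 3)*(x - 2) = x^2 - 5*x + 6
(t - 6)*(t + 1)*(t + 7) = t^3 + 2*t^2 - 41*t - 42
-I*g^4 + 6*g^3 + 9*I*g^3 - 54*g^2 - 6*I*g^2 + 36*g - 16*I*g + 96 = (g - 8)*(g - 2)*(g + 6*I)*(-I*g - I)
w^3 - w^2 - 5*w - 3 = (w - 3)*(w + 1)^2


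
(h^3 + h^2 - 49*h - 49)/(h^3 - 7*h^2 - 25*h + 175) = (h^2 + 8*h + 7)/(h^2 - 25)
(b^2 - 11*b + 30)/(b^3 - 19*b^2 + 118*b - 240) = 1/(b - 8)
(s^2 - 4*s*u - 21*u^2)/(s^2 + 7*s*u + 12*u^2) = (s - 7*u)/(s + 4*u)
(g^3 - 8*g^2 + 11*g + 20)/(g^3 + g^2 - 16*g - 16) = (g - 5)/(g + 4)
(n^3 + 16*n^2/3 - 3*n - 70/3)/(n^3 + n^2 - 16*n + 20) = (n + 7/3)/(n - 2)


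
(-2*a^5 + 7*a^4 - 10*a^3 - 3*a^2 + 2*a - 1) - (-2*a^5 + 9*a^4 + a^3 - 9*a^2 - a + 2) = -2*a^4 - 11*a^3 + 6*a^2 + 3*a - 3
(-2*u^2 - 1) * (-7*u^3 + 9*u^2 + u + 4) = 14*u^5 - 18*u^4 + 5*u^3 - 17*u^2 - u - 4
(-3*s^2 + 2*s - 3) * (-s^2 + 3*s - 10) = 3*s^4 - 11*s^3 + 39*s^2 - 29*s + 30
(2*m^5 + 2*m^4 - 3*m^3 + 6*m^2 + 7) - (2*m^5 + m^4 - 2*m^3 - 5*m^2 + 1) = m^4 - m^3 + 11*m^2 + 6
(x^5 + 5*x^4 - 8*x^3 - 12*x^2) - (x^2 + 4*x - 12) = x^5 + 5*x^4 - 8*x^3 - 13*x^2 - 4*x + 12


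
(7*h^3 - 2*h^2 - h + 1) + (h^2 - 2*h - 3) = 7*h^3 - h^2 - 3*h - 2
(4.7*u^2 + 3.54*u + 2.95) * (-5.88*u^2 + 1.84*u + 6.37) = -27.636*u^4 - 12.1672*u^3 + 19.1066*u^2 + 27.9778*u + 18.7915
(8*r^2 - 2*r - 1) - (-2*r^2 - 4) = 10*r^2 - 2*r + 3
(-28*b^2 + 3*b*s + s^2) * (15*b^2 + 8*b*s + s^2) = -420*b^4 - 179*b^3*s + 11*b^2*s^2 + 11*b*s^3 + s^4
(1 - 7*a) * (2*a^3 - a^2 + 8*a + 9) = -14*a^4 + 9*a^3 - 57*a^2 - 55*a + 9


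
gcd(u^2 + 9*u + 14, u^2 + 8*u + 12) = u + 2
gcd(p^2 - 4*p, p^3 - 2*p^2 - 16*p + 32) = p - 4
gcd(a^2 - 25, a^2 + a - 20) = a + 5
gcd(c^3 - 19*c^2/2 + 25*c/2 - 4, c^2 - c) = c - 1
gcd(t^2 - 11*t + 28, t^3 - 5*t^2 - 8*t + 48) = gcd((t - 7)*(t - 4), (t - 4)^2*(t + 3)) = t - 4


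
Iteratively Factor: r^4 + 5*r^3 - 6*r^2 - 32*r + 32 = (r - 2)*(r^3 + 7*r^2 + 8*r - 16) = (r - 2)*(r - 1)*(r^2 + 8*r + 16) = (r - 2)*(r - 1)*(r + 4)*(r + 4)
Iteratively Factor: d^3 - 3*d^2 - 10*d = (d - 5)*(d^2 + 2*d) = (d - 5)*(d + 2)*(d)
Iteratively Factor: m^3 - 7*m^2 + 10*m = (m - 2)*(m^2 - 5*m) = m*(m - 2)*(m - 5)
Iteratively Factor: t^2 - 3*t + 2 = (t - 1)*(t - 2)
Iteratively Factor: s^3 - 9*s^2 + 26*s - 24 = (s - 3)*(s^2 - 6*s + 8) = (s - 3)*(s - 2)*(s - 4)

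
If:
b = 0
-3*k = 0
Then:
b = 0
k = 0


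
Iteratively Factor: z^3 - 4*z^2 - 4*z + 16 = (z - 2)*(z^2 - 2*z - 8) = (z - 4)*(z - 2)*(z + 2)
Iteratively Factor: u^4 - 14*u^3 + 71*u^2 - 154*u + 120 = (u - 5)*(u^3 - 9*u^2 + 26*u - 24) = (u - 5)*(u - 2)*(u^2 - 7*u + 12) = (u - 5)*(u - 3)*(u - 2)*(u - 4)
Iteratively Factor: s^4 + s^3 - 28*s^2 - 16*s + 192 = (s + 4)*(s^3 - 3*s^2 - 16*s + 48) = (s + 4)^2*(s^2 - 7*s + 12) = (s - 4)*(s + 4)^2*(s - 3)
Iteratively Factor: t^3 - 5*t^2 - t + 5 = (t + 1)*(t^2 - 6*t + 5) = (t - 5)*(t + 1)*(t - 1)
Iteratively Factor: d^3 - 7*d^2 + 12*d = (d - 4)*(d^2 - 3*d) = d*(d - 4)*(d - 3)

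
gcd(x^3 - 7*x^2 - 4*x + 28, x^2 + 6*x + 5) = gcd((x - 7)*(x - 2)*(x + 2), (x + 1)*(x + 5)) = 1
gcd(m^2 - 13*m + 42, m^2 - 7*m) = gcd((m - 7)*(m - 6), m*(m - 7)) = m - 7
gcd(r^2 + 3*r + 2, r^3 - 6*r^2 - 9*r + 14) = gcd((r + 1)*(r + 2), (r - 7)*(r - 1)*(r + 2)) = r + 2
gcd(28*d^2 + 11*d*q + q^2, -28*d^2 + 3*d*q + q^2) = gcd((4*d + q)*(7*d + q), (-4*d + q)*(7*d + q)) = 7*d + q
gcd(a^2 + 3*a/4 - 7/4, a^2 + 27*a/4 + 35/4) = a + 7/4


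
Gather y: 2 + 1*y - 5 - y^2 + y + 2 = -y^2 + 2*y - 1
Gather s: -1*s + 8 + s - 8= 0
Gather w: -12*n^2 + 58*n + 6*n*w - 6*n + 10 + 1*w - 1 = -12*n^2 + 52*n + w*(6*n + 1) + 9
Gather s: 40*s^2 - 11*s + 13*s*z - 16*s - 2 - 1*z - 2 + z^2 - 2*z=40*s^2 + s*(13*z - 27) + z^2 - 3*z - 4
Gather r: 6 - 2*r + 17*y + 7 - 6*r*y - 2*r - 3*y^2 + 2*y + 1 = r*(-6*y - 4) - 3*y^2 + 19*y + 14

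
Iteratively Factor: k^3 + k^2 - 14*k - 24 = (k - 4)*(k^2 + 5*k + 6) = (k - 4)*(k + 2)*(k + 3)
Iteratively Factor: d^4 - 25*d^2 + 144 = (d - 3)*(d^3 + 3*d^2 - 16*d - 48) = (d - 3)*(d + 3)*(d^2 - 16) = (d - 4)*(d - 3)*(d + 3)*(d + 4)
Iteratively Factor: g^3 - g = (g - 1)*(g^2 + g) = (g - 1)*(g + 1)*(g)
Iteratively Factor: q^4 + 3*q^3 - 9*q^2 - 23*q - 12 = (q - 3)*(q^3 + 6*q^2 + 9*q + 4) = (q - 3)*(q + 4)*(q^2 + 2*q + 1) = (q - 3)*(q + 1)*(q + 4)*(q + 1)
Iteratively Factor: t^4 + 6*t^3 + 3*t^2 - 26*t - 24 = (t - 2)*(t^3 + 8*t^2 + 19*t + 12) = (t - 2)*(t + 3)*(t^2 + 5*t + 4) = (t - 2)*(t + 3)*(t + 4)*(t + 1)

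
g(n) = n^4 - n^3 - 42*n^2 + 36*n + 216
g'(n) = 4*n^3 - 3*n^2 - 84*n + 36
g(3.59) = -76.23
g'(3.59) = -119.15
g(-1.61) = 60.06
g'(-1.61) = 146.77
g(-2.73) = -119.41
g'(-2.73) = 161.58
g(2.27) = 96.15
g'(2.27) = -123.35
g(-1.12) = 125.97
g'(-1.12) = 120.70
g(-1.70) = 46.69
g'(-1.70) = 150.48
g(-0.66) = 174.42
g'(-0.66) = 88.98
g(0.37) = 223.54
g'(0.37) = 4.71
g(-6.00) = 0.00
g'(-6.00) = -432.00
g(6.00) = 0.00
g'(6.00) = 288.00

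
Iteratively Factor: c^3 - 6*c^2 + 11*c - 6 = (c - 3)*(c^2 - 3*c + 2) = (c - 3)*(c - 1)*(c - 2)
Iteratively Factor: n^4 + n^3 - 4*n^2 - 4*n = (n + 2)*(n^3 - n^2 - 2*n) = n*(n + 2)*(n^2 - n - 2) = n*(n - 2)*(n + 2)*(n + 1)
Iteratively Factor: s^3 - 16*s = (s)*(s^2 - 16) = s*(s + 4)*(s - 4)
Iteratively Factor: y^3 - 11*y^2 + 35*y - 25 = (y - 1)*(y^2 - 10*y + 25) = (y - 5)*(y - 1)*(y - 5)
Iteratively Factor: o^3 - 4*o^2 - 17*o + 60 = (o - 3)*(o^2 - o - 20) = (o - 3)*(o + 4)*(o - 5)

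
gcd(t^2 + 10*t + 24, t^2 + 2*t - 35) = 1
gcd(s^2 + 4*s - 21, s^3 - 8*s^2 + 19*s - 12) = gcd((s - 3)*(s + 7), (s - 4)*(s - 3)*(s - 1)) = s - 3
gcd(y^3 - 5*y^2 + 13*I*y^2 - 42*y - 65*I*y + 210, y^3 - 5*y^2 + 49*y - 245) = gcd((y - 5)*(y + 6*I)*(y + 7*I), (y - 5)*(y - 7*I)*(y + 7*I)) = y^2 + y*(-5 + 7*I) - 35*I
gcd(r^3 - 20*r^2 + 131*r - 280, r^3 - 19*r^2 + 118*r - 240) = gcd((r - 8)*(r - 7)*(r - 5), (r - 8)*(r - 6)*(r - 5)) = r^2 - 13*r + 40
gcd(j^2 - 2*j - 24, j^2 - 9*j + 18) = j - 6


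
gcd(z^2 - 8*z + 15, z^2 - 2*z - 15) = z - 5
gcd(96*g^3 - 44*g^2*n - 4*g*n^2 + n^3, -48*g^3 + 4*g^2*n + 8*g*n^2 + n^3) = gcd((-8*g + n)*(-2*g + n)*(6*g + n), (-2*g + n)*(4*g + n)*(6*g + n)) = 12*g^2 - 4*g*n - n^2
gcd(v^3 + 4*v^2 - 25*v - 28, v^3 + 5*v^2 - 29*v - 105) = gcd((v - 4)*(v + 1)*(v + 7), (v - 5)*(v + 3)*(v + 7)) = v + 7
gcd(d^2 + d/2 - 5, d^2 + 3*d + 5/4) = d + 5/2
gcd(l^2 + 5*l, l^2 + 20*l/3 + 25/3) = l + 5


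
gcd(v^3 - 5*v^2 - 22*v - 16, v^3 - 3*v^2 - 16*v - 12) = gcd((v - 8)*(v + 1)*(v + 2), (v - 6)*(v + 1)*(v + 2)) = v^2 + 3*v + 2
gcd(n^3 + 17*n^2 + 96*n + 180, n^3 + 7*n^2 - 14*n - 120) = n^2 + 11*n + 30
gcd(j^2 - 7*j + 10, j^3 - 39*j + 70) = j^2 - 7*j + 10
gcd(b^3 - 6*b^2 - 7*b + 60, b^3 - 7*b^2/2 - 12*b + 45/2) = b^2 - 2*b - 15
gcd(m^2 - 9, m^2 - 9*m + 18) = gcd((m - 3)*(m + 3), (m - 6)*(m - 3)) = m - 3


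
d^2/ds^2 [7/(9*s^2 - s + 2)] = 14*(-81*s^2 + 9*s + (18*s - 1)^2 - 18)/(9*s^2 - s + 2)^3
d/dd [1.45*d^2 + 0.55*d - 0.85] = 2.9*d + 0.55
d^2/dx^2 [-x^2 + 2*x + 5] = -2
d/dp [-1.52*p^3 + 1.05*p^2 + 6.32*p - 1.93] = -4.56*p^2 + 2.1*p + 6.32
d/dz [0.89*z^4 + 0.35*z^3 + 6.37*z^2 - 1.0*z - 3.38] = 3.56*z^3 + 1.05*z^2 + 12.74*z - 1.0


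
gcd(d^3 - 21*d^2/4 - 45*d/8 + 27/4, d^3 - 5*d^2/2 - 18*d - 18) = d^2 - 9*d/2 - 9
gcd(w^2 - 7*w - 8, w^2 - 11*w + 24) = w - 8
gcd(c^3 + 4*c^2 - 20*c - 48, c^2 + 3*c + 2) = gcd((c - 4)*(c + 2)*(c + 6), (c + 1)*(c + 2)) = c + 2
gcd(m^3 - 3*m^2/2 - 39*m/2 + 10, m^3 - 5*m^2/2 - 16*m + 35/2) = m - 5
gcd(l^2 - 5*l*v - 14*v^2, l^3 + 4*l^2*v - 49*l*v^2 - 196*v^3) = -l + 7*v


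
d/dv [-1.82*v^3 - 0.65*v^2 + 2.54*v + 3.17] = -5.46*v^2 - 1.3*v + 2.54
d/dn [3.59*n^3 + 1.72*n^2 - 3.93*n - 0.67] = 10.77*n^2 + 3.44*n - 3.93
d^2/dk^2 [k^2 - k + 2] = 2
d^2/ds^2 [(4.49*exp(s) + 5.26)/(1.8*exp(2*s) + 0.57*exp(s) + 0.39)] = (14.5476*exp(4*s) + 63.56286*exp(3*s) - 2.7216*exp(2*s) - 14.059233*exp(s) - 0.486369)*exp(s)/(5.832*exp(6*s) + 5.5404*exp(5*s) + 5.54526*exp(4*s) + 2.586033*exp(3*s) + 1.201473*exp(2*s) + 0.260091*exp(s) + 0.059319)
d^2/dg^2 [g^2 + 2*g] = 2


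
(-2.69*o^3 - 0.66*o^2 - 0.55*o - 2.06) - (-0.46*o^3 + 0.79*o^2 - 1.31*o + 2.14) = -2.23*o^3 - 1.45*o^2 + 0.76*o - 4.2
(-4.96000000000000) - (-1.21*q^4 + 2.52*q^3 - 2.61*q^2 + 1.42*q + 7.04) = 1.21*q^4 - 2.52*q^3 + 2.61*q^2 - 1.42*q - 12.0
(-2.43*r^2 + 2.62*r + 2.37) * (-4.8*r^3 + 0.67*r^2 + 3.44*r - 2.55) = 11.664*r^5 - 14.2041*r^4 - 17.9798*r^3 + 16.7972*r^2 + 1.4718*r - 6.0435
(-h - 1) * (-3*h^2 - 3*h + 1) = 3*h^3 + 6*h^2 + 2*h - 1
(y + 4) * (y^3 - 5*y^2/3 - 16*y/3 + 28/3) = y^4 + 7*y^3/3 - 12*y^2 - 12*y + 112/3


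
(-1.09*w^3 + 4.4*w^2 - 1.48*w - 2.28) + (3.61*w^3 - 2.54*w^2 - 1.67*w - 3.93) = 2.52*w^3 + 1.86*w^2 - 3.15*w - 6.21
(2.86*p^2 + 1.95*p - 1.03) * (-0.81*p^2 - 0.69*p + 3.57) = -2.3166*p^4 - 3.5529*p^3 + 9.699*p^2 + 7.6722*p - 3.6771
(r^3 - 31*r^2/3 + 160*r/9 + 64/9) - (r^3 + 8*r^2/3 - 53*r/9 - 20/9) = -13*r^2 + 71*r/3 + 28/3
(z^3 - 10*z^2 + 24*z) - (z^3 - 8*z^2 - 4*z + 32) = -2*z^2 + 28*z - 32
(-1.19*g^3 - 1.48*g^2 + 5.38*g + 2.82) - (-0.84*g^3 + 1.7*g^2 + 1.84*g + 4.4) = -0.35*g^3 - 3.18*g^2 + 3.54*g - 1.58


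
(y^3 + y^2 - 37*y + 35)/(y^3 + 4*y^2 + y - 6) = (y^2 + 2*y - 35)/(y^2 + 5*y + 6)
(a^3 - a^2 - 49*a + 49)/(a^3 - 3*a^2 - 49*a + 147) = (a - 1)/(a - 3)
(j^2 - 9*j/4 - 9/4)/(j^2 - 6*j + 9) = (j + 3/4)/(j - 3)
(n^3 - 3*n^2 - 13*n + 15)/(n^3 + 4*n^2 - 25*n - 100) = (n^2 + 2*n - 3)/(n^2 + 9*n + 20)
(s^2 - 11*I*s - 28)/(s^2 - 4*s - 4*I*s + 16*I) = (s - 7*I)/(s - 4)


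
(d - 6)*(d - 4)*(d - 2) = d^3 - 12*d^2 + 44*d - 48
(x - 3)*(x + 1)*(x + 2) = x^3 - 7*x - 6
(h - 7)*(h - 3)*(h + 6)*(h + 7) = h^4 + 3*h^3 - 67*h^2 - 147*h + 882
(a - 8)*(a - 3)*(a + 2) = a^3 - 9*a^2 + 2*a + 48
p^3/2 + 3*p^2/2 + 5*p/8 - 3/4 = (p/2 + 1)*(p - 1/2)*(p + 3/2)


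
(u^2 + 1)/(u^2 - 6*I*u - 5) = (u + I)/(u - 5*I)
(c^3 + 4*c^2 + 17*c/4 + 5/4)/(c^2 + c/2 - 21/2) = (4*c^3 + 16*c^2 + 17*c + 5)/(2*(2*c^2 + c - 21))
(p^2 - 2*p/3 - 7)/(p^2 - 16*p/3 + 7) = (3*p + 7)/(3*p - 7)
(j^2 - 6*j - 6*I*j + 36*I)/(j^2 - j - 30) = (j - 6*I)/(j + 5)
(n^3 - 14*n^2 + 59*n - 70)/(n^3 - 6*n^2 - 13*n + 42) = (n - 5)/(n + 3)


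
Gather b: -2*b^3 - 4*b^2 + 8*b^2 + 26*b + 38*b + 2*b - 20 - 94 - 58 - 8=-2*b^3 + 4*b^2 + 66*b - 180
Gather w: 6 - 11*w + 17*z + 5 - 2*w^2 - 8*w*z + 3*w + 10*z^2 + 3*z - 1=-2*w^2 + w*(-8*z - 8) + 10*z^2 + 20*z + 10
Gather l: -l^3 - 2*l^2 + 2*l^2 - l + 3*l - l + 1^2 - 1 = -l^3 + l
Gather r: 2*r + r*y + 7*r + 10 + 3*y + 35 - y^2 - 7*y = r*(y + 9) - y^2 - 4*y + 45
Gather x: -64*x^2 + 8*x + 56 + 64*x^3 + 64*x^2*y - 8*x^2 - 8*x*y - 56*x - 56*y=64*x^3 + x^2*(64*y - 72) + x*(-8*y - 48) - 56*y + 56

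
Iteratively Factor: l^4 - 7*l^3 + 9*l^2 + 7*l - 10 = (l - 5)*(l^3 - 2*l^2 - l + 2) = (l - 5)*(l - 1)*(l^2 - l - 2) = (l - 5)*(l - 2)*(l - 1)*(l + 1)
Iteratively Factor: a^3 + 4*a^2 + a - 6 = (a + 3)*(a^2 + a - 2) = (a - 1)*(a + 3)*(a + 2)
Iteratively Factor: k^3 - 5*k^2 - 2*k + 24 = (k + 2)*(k^2 - 7*k + 12) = (k - 3)*(k + 2)*(k - 4)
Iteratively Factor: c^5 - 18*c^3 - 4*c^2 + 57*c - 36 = (c - 4)*(c^4 + 4*c^3 - 2*c^2 - 12*c + 9) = (c - 4)*(c - 1)*(c^3 + 5*c^2 + 3*c - 9) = (c - 4)*(c - 1)^2*(c^2 + 6*c + 9) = (c - 4)*(c - 1)^2*(c + 3)*(c + 3)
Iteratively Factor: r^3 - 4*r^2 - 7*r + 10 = (r - 1)*(r^2 - 3*r - 10) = (r - 1)*(r + 2)*(r - 5)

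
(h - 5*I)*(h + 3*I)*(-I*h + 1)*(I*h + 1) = h^4 - 2*I*h^3 + 16*h^2 - 2*I*h + 15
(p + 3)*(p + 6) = p^2 + 9*p + 18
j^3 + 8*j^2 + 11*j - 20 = (j - 1)*(j + 4)*(j + 5)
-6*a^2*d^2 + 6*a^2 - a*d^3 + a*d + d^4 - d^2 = (-3*a + d)*(2*a + d)*(d - 1)*(d + 1)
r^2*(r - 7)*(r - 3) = r^4 - 10*r^3 + 21*r^2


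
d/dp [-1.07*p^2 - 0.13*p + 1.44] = -2.14*p - 0.13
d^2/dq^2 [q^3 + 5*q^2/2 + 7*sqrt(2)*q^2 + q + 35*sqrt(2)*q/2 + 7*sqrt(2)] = 6*q + 5 + 14*sqrt(2)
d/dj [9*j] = 9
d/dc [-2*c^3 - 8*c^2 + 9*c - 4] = -6*c^2 - 16*c + 9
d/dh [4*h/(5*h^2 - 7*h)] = -20/(5*h - 7)^2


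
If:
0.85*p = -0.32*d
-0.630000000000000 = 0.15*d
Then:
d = -4.20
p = 1.58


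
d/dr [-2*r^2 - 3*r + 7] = -4*r - 3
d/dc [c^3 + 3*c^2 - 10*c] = 3*c^2 + 6*c - 10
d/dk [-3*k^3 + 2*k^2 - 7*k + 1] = -9*k^2 + 4*k - 7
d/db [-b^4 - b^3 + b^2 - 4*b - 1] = -4*b^3 - 3*b^2 + 2*b - 4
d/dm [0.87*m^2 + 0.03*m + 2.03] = 1.74*m + 0.03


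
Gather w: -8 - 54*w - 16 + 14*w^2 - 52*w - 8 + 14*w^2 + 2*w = 28*w^2 - 104*w - 32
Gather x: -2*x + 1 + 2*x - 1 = 0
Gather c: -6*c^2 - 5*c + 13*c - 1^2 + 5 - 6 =-6*c^2 + 8*c - 2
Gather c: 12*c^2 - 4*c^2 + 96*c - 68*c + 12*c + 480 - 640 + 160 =8*c^2 + 40*c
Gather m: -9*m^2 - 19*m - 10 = -9*m^2 - 19*m - 10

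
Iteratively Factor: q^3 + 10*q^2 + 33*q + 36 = (q + 3)*(q^2 + 7*q + 12) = (q + 3)*(q + 4)*(q + 3)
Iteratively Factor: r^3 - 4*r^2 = (r - 4)*(r^2) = r*(r - 4)*(r)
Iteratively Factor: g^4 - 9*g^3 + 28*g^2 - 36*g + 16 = (g - 2)*(g^3 - 7*g^2 + 14*g - 8) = (g - 2)^2*(g^2 - 5*g + 4) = (g - 4)*(g - 2)^2*(g - 1)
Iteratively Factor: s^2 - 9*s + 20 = (s - 4)*(s - 5)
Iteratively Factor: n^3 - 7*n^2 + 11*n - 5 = (n - 1)*(n^2 - 6*n + 5) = (n - 5)*(n - 1)*(n - 1)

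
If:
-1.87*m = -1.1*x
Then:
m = 0.588235294117647*x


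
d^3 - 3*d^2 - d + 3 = (d - 3)*(d - 1)*(d + 1)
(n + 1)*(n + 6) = n^2 + 7*n + 6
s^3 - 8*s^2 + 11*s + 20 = (s - 5)*(s - 4)*(s + 1)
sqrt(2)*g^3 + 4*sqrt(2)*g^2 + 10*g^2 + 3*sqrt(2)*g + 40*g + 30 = (g + 3)*(g + 5*sqrt(2))*(sqrt(2)*g + sqrt(2))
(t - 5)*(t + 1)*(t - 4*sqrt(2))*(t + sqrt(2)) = t^4 - 3*sqrt(2)*t^3 - 4*t^3 - 13*t^2 + 12*sqrt(2)*t^2 + 15*sqrt(2)*t + 32*t + 40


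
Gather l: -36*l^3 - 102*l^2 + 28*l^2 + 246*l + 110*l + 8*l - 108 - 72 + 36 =-36*l^3 - 74*l^2 + 364*l - 144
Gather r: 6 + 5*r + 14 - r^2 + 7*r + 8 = -r^2 + 12*r + 28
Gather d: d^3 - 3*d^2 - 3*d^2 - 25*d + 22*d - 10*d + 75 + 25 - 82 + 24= d^3 - 6*d^2 - 13*d + 42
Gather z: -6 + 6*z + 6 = 6*z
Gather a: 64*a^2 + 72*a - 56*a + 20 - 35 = 64*a^2 + 16*a - 15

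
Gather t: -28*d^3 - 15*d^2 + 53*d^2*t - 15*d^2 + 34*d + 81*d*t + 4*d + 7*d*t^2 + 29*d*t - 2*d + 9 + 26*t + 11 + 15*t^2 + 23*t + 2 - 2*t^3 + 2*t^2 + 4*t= -28*d^3 - 30*d^2 + 36*d - 2*t^3 + t^2*(7*d + 17) + t*(53*d^2 + 110*d + 53) + 22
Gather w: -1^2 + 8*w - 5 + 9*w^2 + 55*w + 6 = 9*w^2 + 63*w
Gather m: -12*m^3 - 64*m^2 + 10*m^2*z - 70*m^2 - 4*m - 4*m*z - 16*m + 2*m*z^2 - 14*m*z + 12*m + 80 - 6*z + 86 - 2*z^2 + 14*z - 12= -12*m^3 + m^2*(10*z - 134) + m*(2*z^2 - 18*z - 8) - 2*z^2 + 8*z + 154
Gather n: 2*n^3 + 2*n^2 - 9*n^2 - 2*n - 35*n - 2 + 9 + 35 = 2*n^3 - 7*n^2 - 37*n + 42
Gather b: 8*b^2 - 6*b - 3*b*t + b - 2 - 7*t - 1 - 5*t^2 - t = 8*b^2 + b*(-3*t - 5) - 5*t^2 - 8*t - 3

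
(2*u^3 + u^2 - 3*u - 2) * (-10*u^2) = -20*u^5 - 10*u^4 + 30*u^3 + 20*u^2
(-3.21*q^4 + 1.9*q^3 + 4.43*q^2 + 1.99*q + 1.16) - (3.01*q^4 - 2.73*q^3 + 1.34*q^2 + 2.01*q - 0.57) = -6.22*q^4 + 4.63*q^3 + 3.09*q^2 - 0.0199999999999998*q + 1.73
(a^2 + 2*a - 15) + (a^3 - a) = a^3 + a^2 + a - 15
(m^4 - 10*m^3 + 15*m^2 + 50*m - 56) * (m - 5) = m^5 - 15*m^4 + 65*m^3 - 25*m^2 - 306*m + 280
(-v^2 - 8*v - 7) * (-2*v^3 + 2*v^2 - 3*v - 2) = 2*v^5 + 14*v^4 + v^3 + 12*v^2 + 37*v + 14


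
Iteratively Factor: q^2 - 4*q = (q - 4)*(q)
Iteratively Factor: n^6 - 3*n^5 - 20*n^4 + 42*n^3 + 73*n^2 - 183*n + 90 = (n + 3)*(n^5 - 6*n^4 - 2*n^3 + 48*n^2 - 71*n + 30) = (n - 2)*(n + 3)*(n^4 - 4*n^3 - 10*n^2 + 28*n - 15) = (n - 2)*(n - 1)*(n + 3)*(n^3 - 3*n^2 - 13*n + 15) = (n - 2)*(n - 1)*(n + 3)^2*(n^2 - 6*n + 5) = (n - 5)*(n - 2)*(n - 1)*(n + 3)^2*(n - 1)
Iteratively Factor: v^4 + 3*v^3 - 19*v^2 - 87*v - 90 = (v - 5)*(v^3 + 8*v^2 + 21*v + 18) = (v - 5)*(v + 2)*(v^2 + 6*v + 9) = (v - 5)*(v + 2)*(v + 3)*(v + 3)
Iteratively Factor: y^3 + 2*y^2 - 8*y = (y - 2)*(y^2 + 4*y) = (y - 2)*(y + 4)*(y)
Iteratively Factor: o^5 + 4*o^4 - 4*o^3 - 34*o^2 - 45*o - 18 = (o + 1)*(o^4 + 3*o^3 - 7*o^2 - 27*o - 18) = (o + 1)*(o + 3)*(o^3 - 7*o - 6) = (o - 3)*(o + 1)*(o + 3)*(o^2 + 3*o + 2) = (o - 3)*(o + 1)^2*(o + 3)*(o + 2)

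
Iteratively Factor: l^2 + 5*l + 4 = (l + 1)*(l + 4)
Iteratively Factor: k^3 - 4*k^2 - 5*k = (k - 5)*(k^2 + k) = k*(k - 5)*(k + 1)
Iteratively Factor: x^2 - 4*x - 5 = (x - 5)*(x + 1)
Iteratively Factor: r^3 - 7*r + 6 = (r - 2)*(r^2 + 2*r - 3) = (r - 2)*(r + 3)*(r - 1)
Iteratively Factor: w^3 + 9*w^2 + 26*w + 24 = (w + 4)*(w^2 + 5*w + 6) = (w + 3)*(w + 4)*(w + 2)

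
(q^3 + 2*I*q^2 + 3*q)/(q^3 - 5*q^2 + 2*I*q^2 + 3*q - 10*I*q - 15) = q/(q - 5)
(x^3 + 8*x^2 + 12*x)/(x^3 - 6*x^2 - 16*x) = (x + 6)/(x - 8)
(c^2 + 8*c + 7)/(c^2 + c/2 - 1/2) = 2*(c + 7)/(2*c - 1)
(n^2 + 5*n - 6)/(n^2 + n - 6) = (n^2 + 5*n - 6)/(n^2 + n - 6)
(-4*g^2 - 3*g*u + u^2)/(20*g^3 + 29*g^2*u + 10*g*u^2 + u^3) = (-4*g + u)/(20*g^2 + 9*g*u + u^2)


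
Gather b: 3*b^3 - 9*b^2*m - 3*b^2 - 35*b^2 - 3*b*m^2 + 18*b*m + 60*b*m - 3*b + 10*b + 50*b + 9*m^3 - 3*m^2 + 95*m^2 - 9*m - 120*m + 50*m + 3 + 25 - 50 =3*b^3 + b^2*(-9*m - 38) + b*(-3*m^2 + 78*m + 57) + 9*m^3 + 92*m^2 - 79*m - 22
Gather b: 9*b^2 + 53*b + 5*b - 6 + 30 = 9*b^2 + 58*b + 24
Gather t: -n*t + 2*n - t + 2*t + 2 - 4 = 2*n + t*(1 - n) - 2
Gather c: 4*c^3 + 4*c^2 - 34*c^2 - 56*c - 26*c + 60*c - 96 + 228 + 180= 4*c^3 - 30*c^2 - 22*c + 312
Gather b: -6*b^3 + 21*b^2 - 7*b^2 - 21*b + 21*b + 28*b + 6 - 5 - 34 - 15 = -6*b^3 + 14*b^2 + 28*b - 48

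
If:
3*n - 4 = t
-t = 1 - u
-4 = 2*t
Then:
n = 2/3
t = -2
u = -1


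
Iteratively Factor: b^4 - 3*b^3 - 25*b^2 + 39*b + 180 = (b - 5)*(b^3 + 2*b^2 - 15*b - 36) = (b - 5)*(b + 3)*(b^2 - b - 12) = (b - 5)*(b + 3)^2*(b - 4)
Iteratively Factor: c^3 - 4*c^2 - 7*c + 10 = (c - 5)*(c^2 + c - 2) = (c - 5)*(c - 1)*(c + 2)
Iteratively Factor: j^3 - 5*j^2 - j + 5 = (j - 5)*(j^2 - 1) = (j - 5)*(j + 1)*(j - 1)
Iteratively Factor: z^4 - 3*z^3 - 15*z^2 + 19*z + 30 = (z - 5)*(z^3 + 2*z^2 - 5*z - 6) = (z - 5)*(z + 1)*(z^2 + z - 6) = (z - 5)*(z - 2)*(z + 1)*(z + 3)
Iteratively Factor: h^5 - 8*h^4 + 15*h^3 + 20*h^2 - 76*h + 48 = (h - 2)*(h^4 - 6*h^3 + 3*h^2 + 26*h - 24) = (h - 4)*(h - 2)*(h^3 - 2*h^2 - 5*h + 6) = (h - 4)*(h - 3)*(h - 2)*(h^2 + h - 2) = (h - 4)*(h - 3)*(h - 2)*(h + 2)*(h - 1)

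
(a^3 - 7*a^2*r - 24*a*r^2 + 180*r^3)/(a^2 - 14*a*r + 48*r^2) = (-a^2 + a*r + 30*r^2)/(-a + 8*r)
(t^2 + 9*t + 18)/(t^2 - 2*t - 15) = (t + 6)/(t - 5)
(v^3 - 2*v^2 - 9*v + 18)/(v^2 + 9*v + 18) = (v^2 - 5*v + 6)/(v + 6)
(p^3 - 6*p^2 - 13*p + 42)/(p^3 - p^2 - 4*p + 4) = (p^2 - 4*p - 21)/(p^2 + p - 2)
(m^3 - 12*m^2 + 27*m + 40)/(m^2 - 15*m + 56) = (m^2 - 4*m - 5)/(m - 7)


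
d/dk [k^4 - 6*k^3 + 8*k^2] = 2*k*(2*k^2 - 9*k + 8)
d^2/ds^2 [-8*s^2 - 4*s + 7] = -16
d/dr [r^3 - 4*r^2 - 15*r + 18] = 3*r^2 - 8*r - 15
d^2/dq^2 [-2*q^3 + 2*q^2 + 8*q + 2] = 4 - 12*q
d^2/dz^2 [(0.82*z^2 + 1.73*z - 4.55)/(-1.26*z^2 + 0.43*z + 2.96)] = (-6.381648*z^3 + 24.991848*z^2 - 53.504388*z + 25.656814)/(2.000376*z^6 - 2.048004*z^5 - 13.398966*z^4 + 9.542861*z^3 + 31.476936*z^2 - 11.302464*z - 25.934336)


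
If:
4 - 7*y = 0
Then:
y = 4/7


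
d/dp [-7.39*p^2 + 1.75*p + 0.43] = 1.75 - 14.78*p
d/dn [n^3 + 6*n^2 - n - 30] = 3*n^2 + 12*n - 1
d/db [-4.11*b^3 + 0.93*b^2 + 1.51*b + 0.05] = -12.33*b^2 + 1.86*b + 1.51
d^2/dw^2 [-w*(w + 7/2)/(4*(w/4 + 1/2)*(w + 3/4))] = 24*(-4*w^3 + 24*w^2 + 84*w + 65)/(64*w^6 + 528*w^5 + 1740*w^4 + 2915*w^3 + 2610*w^2 + 1188*w + 216)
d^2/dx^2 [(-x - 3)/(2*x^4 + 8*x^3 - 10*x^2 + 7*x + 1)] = 2*(-(x + 3)*(8*x^3 + 24*x^2 - 20*x + 7)^2 + (8*x^3 + 24*x^2 - 20*x + 2*(x + 3)*(6*x^2 + 12*x - 5) + 7)*(2*x^4 + 8*x^3 - 10*x^2 + 7*x + 1))/(2*x^4 + 8*x^3 - 10*x^2 + 7*x + 1)^3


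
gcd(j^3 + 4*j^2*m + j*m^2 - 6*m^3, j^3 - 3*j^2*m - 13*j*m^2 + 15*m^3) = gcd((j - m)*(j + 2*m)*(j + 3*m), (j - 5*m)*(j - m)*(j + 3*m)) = j^2 + 2*j*m - 3*m^2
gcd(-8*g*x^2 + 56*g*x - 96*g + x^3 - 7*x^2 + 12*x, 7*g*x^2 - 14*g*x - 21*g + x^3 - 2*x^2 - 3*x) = x - 3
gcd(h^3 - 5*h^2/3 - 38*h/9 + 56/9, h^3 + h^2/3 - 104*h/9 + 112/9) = h^2 - 11*h/3 + 28/9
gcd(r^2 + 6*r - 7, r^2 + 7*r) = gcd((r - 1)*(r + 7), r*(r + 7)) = r + 7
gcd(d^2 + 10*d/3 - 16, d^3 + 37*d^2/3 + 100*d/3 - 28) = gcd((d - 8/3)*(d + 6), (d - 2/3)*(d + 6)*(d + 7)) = d + 6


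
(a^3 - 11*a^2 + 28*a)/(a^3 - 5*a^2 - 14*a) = (a - 4)/(a + 2)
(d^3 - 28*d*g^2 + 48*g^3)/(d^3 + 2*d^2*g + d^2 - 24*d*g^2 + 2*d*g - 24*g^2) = (d - 2*g)/(d + 1)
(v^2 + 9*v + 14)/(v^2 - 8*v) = (v^2 + 9*v + 14)/(v*(v - 8))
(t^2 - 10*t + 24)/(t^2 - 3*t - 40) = (-t^2 + 10*t - 24)/(-t^2 + 3*t + 40)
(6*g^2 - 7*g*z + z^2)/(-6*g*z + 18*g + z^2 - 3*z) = (-g + z)/(z - 3)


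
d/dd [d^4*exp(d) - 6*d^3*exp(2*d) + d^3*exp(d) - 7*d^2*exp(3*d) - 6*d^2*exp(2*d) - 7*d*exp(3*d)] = (d^4 - 12*d^3*exp(d) + 5*d^3 - 21*d^2*exp(2*d) - 30*d^2*exp(d) + 3*d^2 - 35*d*exp(2*d) - 12*d*exp(d) - 7*exp(2*d))*exp(d)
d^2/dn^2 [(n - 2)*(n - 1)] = 2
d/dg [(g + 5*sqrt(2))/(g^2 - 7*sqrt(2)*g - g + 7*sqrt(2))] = (g^2 - 7*sqrt(2)*g - g + (g + 5*sqrt(2))*(-2*g + 1 + 7*sqrt(2)) + 7*sqrt(2))/(g^2 - 7*sqrt(2)*g - g + 7*sqrt(2))^2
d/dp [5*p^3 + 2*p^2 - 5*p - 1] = 15*p^2 + 4*p - 5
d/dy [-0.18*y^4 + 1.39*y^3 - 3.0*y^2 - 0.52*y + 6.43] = -0.72*y^3 + 4.17*y^2 - 6.0*y - 0.52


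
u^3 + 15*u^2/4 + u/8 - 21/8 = (u - 3/4)*(u + 1)*(u + 7/2)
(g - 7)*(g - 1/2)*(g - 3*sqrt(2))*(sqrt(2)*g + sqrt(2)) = sqrt(2)*g^4 - 13*sqrt(2)*g^3/2 - 6*g^3 - 4*sqrt(2)*g^2 + 39*g^2 + 7*sqrt(2)*g/2 + 24*g - 21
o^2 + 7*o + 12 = (o + 3)*(o + 4)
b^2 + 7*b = b*(b + 7)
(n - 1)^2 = n^2 - 2*n + 1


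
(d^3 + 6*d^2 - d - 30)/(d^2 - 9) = (d^2 + 3*d - 10)/(d - 3)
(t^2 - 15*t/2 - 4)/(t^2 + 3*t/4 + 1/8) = 4*(t - 8)/(4*t + 1)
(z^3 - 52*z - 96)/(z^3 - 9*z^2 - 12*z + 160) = (z^2 + 8*z + 12)/(z^2 - z - 20)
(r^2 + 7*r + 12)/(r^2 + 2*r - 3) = (r + 4)/(r - 1)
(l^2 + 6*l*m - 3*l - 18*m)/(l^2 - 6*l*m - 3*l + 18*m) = (l + 6*m)/(l - 6*m)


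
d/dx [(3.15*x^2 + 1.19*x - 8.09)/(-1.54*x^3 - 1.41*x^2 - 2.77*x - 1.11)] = (4.851*x^4 + 3.6652*x^3 - 44.4234*x^2 - 29.8068*x - 23.7302)/(2.3716*x^6 + 4.3428*x^5 + 10.5197*x^4 + 11.2302*x^3 + 10.8031*x^2 + 6.1494*x + 1.2321)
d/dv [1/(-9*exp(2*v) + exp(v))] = (18*exp(v) - 1)*exp(-v)/(9*exp(v) - 1)^2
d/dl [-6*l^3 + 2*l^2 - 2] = 2*l*(2 - 9*l)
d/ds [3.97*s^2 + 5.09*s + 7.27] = 7.94*s + 5.09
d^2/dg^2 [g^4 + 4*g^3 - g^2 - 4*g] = 12*g^2 + 24*g - 2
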